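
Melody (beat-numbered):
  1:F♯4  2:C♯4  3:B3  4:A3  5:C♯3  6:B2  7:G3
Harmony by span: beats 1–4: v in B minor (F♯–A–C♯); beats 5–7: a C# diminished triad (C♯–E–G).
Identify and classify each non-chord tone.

B3 (beat 3) — passing tone; B2 (beat 6) — escape tone.

The harmony at that moment is F♯ minor triad (F♯, A, C♯); B3 is not a chord tone.
It is approached by step down from C♯4 and left by step down to A3.
Step in, step out in the same direction — a passing tone.
The harmony at that moment is C♯ diminished triad (C♯, E, G); B2 is not a chord tone.
It is approached by step down from C♯3 and left by leap up to G3.
Step in, leap out — an escape tone.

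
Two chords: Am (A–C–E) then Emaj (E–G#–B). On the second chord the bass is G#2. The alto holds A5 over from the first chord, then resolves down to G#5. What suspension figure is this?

9–8 suspension.

At the second chord the bass is G#2. The suspended A5 lies a ninth above the bass; after resolving down by step to G#5, the interval above the bass becomes an octave.
Suspension figures are named by those two intervals: 9–8.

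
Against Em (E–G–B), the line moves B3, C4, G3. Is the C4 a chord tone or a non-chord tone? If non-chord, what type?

Non-chord tone — an escape tone.

The harmony at that moment is E minor triad (E, G, B); C4 is not a chord tone.
It is approached by step up from B3 and left by leap down to G3.
Step in, leap out — an escape tone.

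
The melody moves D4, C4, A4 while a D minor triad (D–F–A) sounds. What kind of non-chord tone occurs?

C4 is an escape tone.

The harmony at that moment is D minor triad (D, F, A); C4 is not a chord tone.
It is approached by step down from D4 and left by leap up to A4.
Step in, leap out — an escape tone.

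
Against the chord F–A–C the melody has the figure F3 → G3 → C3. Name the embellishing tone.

G3 is an escape tone.

The harmony at that moment is F major triad (F, A, C); G3 is not a chord tone.
It is approached by step up from F3 and left by leap down to C3.
Step in, leap out — an escape tone.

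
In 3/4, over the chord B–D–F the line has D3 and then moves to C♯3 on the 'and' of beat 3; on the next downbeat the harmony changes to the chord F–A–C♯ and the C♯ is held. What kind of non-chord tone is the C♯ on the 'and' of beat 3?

Anticipation.

The harmony at that moment is B diminished triad (B, D, F); C♯3 is not a chord tone.
It is approached by step down from D3 and then sustained as the same pitch into the next harmony.
Arriving early and becoming a chord tone when the harmony changes — an anticipation.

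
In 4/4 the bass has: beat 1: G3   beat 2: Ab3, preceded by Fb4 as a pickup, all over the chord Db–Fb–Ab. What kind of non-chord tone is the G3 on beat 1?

Appoggiatura.

The harmony at that moment is Db minor triad (Db, Fb, Ab); G3 is not a chord tone.
It is approached by leap down from Fb4 and left by step up to Ab3.
Leap in, step out, metrically accented — an appoggiatura.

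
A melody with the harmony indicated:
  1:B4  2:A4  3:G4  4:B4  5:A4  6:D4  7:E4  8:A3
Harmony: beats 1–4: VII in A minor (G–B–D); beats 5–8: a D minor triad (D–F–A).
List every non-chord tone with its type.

A4 (beat 2) — passing tone; E4 (beat 7) — escape tone.

The harmony at that moment is G major triad (G, B, D); A4 is not a chord tone.
It is approached by step down from B4 and left by step down to G4.
Step in, step out in the same direction — a passing tone.
The harmony at that moment is D minor triad (D, F, A); E4 is not a chord tone.
It is approached by step up from D4 and left by leap down to A3.
Step in, leap out — an escape tone.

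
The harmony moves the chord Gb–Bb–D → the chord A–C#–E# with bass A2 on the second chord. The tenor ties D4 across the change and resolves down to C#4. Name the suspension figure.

4–3 suspension.

At the second chord the bass is A2. The suspended D4 lies a fourth above the bass; after resolving down by step to C#4, the interval above the bass becomes a third.
Suspension figures are named by those two intervals: 4–3.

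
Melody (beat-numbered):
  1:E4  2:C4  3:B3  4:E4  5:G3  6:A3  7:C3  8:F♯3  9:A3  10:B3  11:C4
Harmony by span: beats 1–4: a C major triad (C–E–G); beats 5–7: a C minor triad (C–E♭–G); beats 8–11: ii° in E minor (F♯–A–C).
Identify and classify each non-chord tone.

B3 (beat 3) — escape tone; A3 (beat 6) — escape tone; B3 (beat 10) — passing tone.

The harmony at that moment is C major triad (C, E, G); B3 is not a chord tone.
It is approached by step down from C4 and left by leap up to E4.
Step in, leap out — an escape tone.
The harmony at that moment is C minor triad (C, E♭, G); A3 is not a chord tone.
It is approached by step up from G3 and left by leap down to C3.
Step in, leap out — an escape tone.
The harmony at that moment is F♯ diminished triad (F♯, A, C); B3 is not a chord tone.
It is approached by step up from A3 and left by step up to C4.
Step in, step out in the same direction — a passing tone.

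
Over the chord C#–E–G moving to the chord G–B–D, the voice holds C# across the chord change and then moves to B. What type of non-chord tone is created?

C# is a suspension.

The harmony at that moment is G major triad (G, B, D); C# is not a chord tone.
It is held over (the same pitch as the preceding C#) and left by step down to B.
Held over from the previous chord and resolving down by step — a suspension.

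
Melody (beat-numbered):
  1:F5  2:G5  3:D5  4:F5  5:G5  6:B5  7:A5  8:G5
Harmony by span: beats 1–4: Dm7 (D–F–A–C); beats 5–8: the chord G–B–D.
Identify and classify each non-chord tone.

The harmony at that moment is D minor seventh chord (D, F, A, C); G5 is not a chord tone.
It is approached by step up from F5 and left by leap down to D5.
Step in, leap out — an escape tone.
The harmony at that moment is G major triad (G, B, D); A5 is not a chord tone.
It is approached by step down from B5 and left by step down to G5.
Step in, step out in the same direction — a passing tone.

G5 (beat 2) — escape tone; A5 (beat 7) — passing tone.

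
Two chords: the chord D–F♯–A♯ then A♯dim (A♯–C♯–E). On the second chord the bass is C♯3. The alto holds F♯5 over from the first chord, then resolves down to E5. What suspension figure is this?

4–3 suspension.

At the second chord the bass is C♯3. The suspended F♯5 lies a fourth above the bass; after resolving down by step to E5, the interval above the bass becomes a third.
Suspension figures are named by those two intervals: 4–3.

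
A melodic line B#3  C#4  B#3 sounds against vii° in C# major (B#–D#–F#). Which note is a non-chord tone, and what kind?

C#4 is a neighbor tone.

The harmony at that moment is B# diminished triad (B#, D#, F#); C#4 is not a chord tone.
It is approached by step up from B#3 and left by step down to B#3.
Step away and step back to the same note — a neighbor tone (upper neighbor).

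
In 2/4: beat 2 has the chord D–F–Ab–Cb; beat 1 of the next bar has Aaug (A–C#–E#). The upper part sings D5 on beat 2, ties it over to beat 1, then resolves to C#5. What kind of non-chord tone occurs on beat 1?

Suspension.

The harmony at that moment is A augmented triad (A, C#, E#); D5 is not a chord tone.
It is held over (the same pitch as the preceding D5) and left by step down to C#5.
Held over from the previous chord and resolving down by step — a suspension.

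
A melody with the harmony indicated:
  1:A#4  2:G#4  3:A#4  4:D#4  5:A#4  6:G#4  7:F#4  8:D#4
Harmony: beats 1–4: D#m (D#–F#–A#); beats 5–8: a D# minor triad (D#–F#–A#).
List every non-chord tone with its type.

G#4 (beat 2) — neighbor tone; G#4 (beat 6) — passing tone.

The harmony at that moment is D# minor triad (D#, F#, A#); G#4 is not a chord tone.
It is approached by step down from A#4 and left by step up to A#4.
Step away and step back to the same note — a neighbor tone (lower neighbor).
The harmony at that moment is D# minor triad (D#, F#, A#); G#4 is not a chord tone.
It is approached by step down from A#4 and left by step down to F#4.
Step in, step out in the same direction — a passing tone.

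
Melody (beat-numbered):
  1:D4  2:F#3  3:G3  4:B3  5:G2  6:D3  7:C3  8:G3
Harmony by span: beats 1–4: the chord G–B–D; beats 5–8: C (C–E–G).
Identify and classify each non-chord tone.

F#3 (beat 2) — appoggiatura; D3 (beat 6) — appoggiatura.

The harmony at that moment is G major triad (G, B, D); F#3 is not a chord tone.
It is approached by leap down from D4 and left by step up to G3.
Leap in, step out — an appoggiatura.
The harmony at that moment is C major triad (C, E, G); D3 is not a chord tone.
It is approached by leap up from G2 and left by step down to C3.
Leap in, step out — an appoggiatura.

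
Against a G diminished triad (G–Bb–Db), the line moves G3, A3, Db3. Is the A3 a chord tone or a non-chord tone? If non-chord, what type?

The harmony at that moment is G diminished triad (G, Bb, Db); A3 is not a chord tone.
It is approached by step up from G3 and left by leap down to Db3.
Step in, leap out — an escape tone.

Non-chord tone — an escape tone.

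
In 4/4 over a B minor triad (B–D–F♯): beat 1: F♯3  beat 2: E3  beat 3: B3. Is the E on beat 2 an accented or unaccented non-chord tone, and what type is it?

Unaccented escape tone.

The harmony at that moment is B minor triad (B, D, F♯); E3 is not a chord tone.
It is approached by step down from F♯3 and left by leap up to B3.
Step in, leap out — an escape tone.
It falls on a weak beat, so it is unaccented.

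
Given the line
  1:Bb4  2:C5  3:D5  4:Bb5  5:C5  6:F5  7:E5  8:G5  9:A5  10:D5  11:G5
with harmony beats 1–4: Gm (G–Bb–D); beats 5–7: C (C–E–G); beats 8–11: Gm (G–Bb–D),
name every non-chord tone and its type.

The harmony at that moment is G minor triad (G, Bb, D); C5 is not a chord tone.
It is approached by step up from Bb4 and left by step up to D5.
Step in, step out in the same direction — a passing tone.
The harmony at that moment is C major triad (C, E, G); F5 is not a chord tone.
It is approached by leap up from C5 and left by step down to E5.
Leap in, step out — an appoggiatura.
The harmony at that moment is G minor triad (G, Bb, D); A5 is not a chord tone.
It is approached by step up from G5 and left by leap down to D5.
Step in, leap out — an escape tone.

C5 (beat 2) — passing tone; F5 (beat 6) — appoggiatura; A5 (beat 9) — escape tone.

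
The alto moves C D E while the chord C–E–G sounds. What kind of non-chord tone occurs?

The harmony at that moment is C major triad (C, E, G); D is not a chord tone.
It is approached by step up from C and left by step up to E.
Step in, step out in the same direction — a passing tone.

D is a passing tone.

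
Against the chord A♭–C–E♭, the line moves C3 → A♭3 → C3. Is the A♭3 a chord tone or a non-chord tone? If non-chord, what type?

Chord tone (the root of Ab major triad).

Ab major triad contains A♭, C, E♭; A♭ is the root, so it is a chord tone.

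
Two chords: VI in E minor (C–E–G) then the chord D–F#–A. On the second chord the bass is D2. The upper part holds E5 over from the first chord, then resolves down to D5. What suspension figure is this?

At the second chord the bass is D2. The suspended E5 lies a ninth above the bass; after resolving down by step to D5, the interval above the bass becomes an octave.
Suspension figures are named by those two intervals: 9–8.

9–8 suspension.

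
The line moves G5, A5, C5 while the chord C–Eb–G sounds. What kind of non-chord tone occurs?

The harmony at that moment is C minor triad (C, Eb, G); A5 is not a chord tone.
It is approached by step up from G5 and left by leap down to C5.
Step in, leap out — an escape tone.

A5 is an escape tone.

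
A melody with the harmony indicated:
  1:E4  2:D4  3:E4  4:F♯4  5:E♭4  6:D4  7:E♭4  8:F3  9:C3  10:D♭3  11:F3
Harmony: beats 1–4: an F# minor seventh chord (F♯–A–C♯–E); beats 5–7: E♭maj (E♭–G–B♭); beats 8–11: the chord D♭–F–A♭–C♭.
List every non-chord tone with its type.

The harmony at that moment is F♯ minor seventh chord (F♯, A, C♯, E); D4 is not a chord tone.
It is approached by step down from E4 and left by step up to E4.
Step away and step back to the same note — a neighbor tone (lower neighbor).
The harmony at that moment is E♭ major triad (E♭, G, B♭); D4 is not a chord tone.
It is approached by step down from E♭4 and left by step up to E♭4.
Step away and step back to the same note — a neighbor tone (lower neighbor).
The harmony at that moment is D♭ dominant seventh chord (D♭, F, A♭, C♭); C3 is not a chord tone.
It is approached by leap down from F3 and left by step up to D♭3.
Leap in, step out — an appoggiatura.

D4 (beat 2) — neighbor tone; D4 (beat 6) — neighbor tone; C3 (beat 9) — appoggiatura.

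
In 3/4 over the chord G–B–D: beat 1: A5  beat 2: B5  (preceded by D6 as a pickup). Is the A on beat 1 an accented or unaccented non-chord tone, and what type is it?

Accented appoggiatura.

The harmony at that moment is G major triad (G, B, D); A5 is not a chord tone.
It is approached by leap down from D6 and left by step up to B5.
Leap in, step out — an appoggiatura.
It falls on the downbeat, so it is accented.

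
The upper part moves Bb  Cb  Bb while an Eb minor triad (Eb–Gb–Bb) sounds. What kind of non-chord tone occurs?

Cb is a neighbor tone.

The harmony at that moment is Eb minor triad (Eb, Gb, Bb); Cb is not a chord tone.
It is approached by step up from Bb and left by step down to Bb.
Step away and step back to the same note — a neighbor tone (upper neighbor).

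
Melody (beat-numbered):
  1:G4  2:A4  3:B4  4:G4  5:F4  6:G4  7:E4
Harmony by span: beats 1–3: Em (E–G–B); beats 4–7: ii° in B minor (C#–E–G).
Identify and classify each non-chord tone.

The harmony at that moment is E minor triad (E, G, B); A4 is not a chord tone.
It is approached by step up from G4 and left by step up to B4.
Step in, step out in the same direction — a passing tone.
The harmony at that moment is C# diminished triad (C#, E, G); F4 is not a chord tone.
It is approached by step down from G4 and left by step up to G4.
Step away and step back to the same note — a neighbor tone (lower neighbor).

A4 (beat 2) — passing tone; F4 (beat 5) — neighbor tone.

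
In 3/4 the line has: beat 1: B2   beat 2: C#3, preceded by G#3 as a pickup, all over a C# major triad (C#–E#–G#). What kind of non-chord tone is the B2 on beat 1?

The harmony at that moment is C# major triad (C#, E#, G#); B2 is not a chord tone.
It is approached by leap down from G#3 and left by step up to C#3.
Leap in, step out, metrically accented — an appoggiatura.

Appoggiatura.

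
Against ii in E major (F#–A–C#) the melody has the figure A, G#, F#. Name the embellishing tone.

G# is a passing tone.

The harmony at that moment is F# minor triad (F#, A, C#); G# is not a chord tone.
It is approached by step down from A and left by step down to F#.
Step in, step out in the same direction — a passing tone.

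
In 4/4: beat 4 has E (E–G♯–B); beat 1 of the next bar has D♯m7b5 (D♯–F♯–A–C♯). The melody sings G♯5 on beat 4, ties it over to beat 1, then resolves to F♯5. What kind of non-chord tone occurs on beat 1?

The harmony at that moment is D♯ half-diminished seventh chord (D♯, F♯, A, C♯); G♯5 is not a chord tone.
It is held over (the same pitch as the preceding G♯5) and left by step down to F♯5.
Held over from the previous chord and resolving down by step — a suspension.

Suspension.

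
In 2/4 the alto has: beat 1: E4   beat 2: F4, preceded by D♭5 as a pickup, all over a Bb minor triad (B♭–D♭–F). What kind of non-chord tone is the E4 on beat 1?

The harmony at that moment is B♭ minor triad (B♭, D♭, F); E4 is not a chord tone.
It is approached by leap down from D♭5 and left by step up to F4.
Leap in, step out, metrically accented — an appoggiatura.

Appoggiatura.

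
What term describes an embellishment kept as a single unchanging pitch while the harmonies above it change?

Approach: none. Departure: none — a single pitch is sustained while the chords change around it, passing through harmonies that do not contain it.
No melodic motion at all; the dissonance is created entirely by the moving harmonies against the stationary note — a pedal tone (pedal point).

Pedal tone.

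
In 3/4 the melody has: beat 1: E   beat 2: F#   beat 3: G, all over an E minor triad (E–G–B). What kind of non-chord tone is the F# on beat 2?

Passing tone.

The harmony at that moment is E minor triad (E, G, B); F# is not a chord tone.
It is approached by step up from E and left by step up to G.
Step in, step out in the same direction — a passing tone.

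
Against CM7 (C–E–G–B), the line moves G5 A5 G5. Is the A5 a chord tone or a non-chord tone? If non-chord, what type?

Non-chord tone — a neighbor tone.

The harmony at that moment is C major seventh chord (C, E, G, B); A5 is not a chord tone.
It is approached by step up from G5 and left by step down to G5.
Step away and step back to the same note — a neighbor tone (upper neighbor).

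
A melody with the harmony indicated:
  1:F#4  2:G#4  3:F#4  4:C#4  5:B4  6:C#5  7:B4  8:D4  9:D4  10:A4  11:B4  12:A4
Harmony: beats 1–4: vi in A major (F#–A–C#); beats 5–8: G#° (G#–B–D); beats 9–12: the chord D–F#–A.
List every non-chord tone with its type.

The harmony at that moment is F# minor triad (F#, A, C#); G#4 is not a chord tone.
It is approached by step up from F#4 and left by step down to F#4.
Step away and step back to the same note — a neighbor tone (upper neighbor).
The harmony at that moment is G# diminished triad (G#, B, D); C#5 is not a chord tone.
It is approached by step up from B4 and left by step down to B4.
Step away and step back to the same note — a neighbor tone (upper neighbor).
The harmony at that moment is D major triad (D, F#, A); B4 is not a chord tone.
It is approached by step up from A4 and left by step down to A4.
Step away and step back to the same note — a neighbor tone (upper neighbor).

G#4 (beat 2) — neighbor tone; C#5 (beat 6) — neighbor tone; B4 (beat 11) — neighbor tone.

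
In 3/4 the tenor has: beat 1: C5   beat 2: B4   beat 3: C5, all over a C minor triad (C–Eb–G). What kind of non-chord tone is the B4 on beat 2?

Lower neighbor tone.

The harmony at that moment is C minor triad (C, Eb, G); B4 is not a chord tone.
It is approached by step down from C5 and left by step up to C5.
Step away and step back to the same note — a neighbor tone (lower neighbor).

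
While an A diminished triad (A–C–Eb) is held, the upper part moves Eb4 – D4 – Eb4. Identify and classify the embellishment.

D4 is a neighbor tone.

The harmony at that moment is A diminished triad (A, C, Eb); D4 is not a chord tone.
It is approached by step down from Eb4 and left by step up to Eb4.
Step away and step back to the same note — a neighbor tone (lower neighbor).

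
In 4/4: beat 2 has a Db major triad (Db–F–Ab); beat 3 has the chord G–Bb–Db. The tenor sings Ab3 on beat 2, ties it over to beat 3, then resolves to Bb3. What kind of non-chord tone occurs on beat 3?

The harmony at that moment is G diminished triad (G, Bb, Db); Ab3 is not a chord tone.
It is held over (the same pitch as the preceding Ab3) and left by step up to Bb3.
Held over from the previous chord and resolving up by step — a retardation.

Retardation.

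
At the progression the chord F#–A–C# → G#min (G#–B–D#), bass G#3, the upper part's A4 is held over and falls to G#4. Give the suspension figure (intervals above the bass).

9–8 suspension.

At the second chord the bass is G#3. The suspended A4 lies a ninth above the bass; after resolving down by step to G#4, the interval above the bass becomes an octave.
Suspension figures are named by those two intervals: 9–8.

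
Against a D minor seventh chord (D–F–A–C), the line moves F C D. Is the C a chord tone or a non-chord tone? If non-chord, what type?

D minor seventh chord contains D, F, A, C; C is the seventh, so it is a chord tone.

Chord tone (the seventh of D minor seventh chord).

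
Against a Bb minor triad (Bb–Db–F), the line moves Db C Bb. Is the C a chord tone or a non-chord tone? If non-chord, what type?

Non-chord tone — a passing tone.

The harmony at that moment is Bb minor triad (Bb, Db, F); C is not a chord tone.
It is approached by step down from Db and left by step down to Bb.
Step in, step out in the same direction — a passing tone.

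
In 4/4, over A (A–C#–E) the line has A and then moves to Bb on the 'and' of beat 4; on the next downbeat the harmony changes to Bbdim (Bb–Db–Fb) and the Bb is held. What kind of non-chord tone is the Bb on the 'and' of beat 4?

Anticipation.

The harmony at that moment is A major triad (A, C#, E); Bb is not a chord tone.
It is approached by step up from A and then sustained as the same pitch into the next harmony.
Arriving early and becoming a chord tone when the harmony changes — an anticipation.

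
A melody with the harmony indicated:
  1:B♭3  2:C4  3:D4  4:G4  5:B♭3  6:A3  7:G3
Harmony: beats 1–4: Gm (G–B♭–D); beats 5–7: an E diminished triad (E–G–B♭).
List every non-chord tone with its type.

C4 (beat 2) — passing tone; A3 (beat 6) — passing tone.

The harmony at that moment is G minor triad (G, B♭, D); C4 is not a chord tone.
It is approached by step up from B♭3 and left by step up to D4.
Step in, step out in the same direction — a passing tone.
The harmony at that moment is E diminished triad (E, G, B♭); A3 is not a chord tone.
It is approached by step down from B♭3 and left by step down to G3.
Step in, step out in the same direction — a passing tone.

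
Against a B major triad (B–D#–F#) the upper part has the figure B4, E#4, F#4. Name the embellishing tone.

The harmony at that moment is B major triad (B, D#, F#); E#4 is not a chord tone.
It is approached by leap down from B4 and left by step up to F#4.
Leap in, step out — an appoggiatura.

E#4 is an appoggiatura.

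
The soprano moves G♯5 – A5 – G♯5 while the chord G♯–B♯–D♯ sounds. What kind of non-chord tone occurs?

The harmony at that moment is G♯ major triad (G♯, B♯, D♯); A5 is not a chord tone.
It is approached by step up from G♯5 and left by step down to G♯5.
Step away and step back to the same note — a neighbor tone (upper neighbor).

A5 is a neighbor tone.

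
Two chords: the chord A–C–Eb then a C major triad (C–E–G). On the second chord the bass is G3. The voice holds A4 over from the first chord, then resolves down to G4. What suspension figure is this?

9–8 suspension.

At the second chord the bass is G3. The suspended A4 lies a ninth above the bass; after resolving down by step to G4, the interval above the bass becomes an octave.
Suspension figures are named by those two intervals: 9–8.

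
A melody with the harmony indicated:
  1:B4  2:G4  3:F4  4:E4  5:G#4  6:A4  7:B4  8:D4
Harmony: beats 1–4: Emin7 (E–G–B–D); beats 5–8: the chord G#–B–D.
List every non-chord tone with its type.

F4 (beat 3) — passing tone; A4 (beat 6) — passing tone.

The harmony at that moment is E minor seventh chord (E, G, B, D); F4 is not a chord tone.
It is approached by step down from G4 and left by step down to E4.
Step in, step out in the same direction — a passing tone.
The harmony at that moment is G# diminished triad (G#, B, D); A4 is not a chord tone.
It is approached by step up from G#4 and left by step up to B4.
Step in, step out in the same direction — a passing tone.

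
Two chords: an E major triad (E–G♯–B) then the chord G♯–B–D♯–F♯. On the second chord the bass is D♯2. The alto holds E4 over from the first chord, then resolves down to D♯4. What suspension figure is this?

At the second chord the bass is D♯2. The suspended E4 lies a ninth above the bass; after resolving down by step to D♯4, the interval above the bass becomes an octave.
Suspension figures are named by those two intervals: 9–8.

9–8 suspension.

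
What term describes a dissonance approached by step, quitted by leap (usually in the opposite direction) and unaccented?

Escape tone.

Approach: by step. Departure: by leap. Metric position: weak.
Step in, leap out, from a weak position — an escape tone (échappée). (It is the mirror image of the appoggiatura, which leaps in and steps out on a strong beat.)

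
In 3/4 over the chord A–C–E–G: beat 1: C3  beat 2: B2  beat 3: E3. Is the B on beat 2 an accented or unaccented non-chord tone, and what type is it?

The harmony at that moment is A minor seventh chord (A, C, E, G); B2 is not a chord tone.
It is approached by step down from C3 and left by leap up to E3.
Step in, leap out — an escape tone.
It falls on a weak beat, so it is unaccented.

Unaccented escape tone.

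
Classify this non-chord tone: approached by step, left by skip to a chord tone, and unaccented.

Escape tone.

Approach: by step. Departure: by leap. Metric position: weak.
Step in, leap out, from a weak position — an escape tone (échappée). (It is the mirror image of the appoggiatura, which leaps in and steps out on a strong beat.)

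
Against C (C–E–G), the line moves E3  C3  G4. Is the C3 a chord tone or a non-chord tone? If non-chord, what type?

Chord tone (the root of C major triad).

C major triad contains C, E, G; C is the root, so it is a chord tone.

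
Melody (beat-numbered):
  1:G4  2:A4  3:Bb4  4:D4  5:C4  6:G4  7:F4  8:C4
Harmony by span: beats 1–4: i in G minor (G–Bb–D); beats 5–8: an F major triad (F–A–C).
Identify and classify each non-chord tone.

A4 (beat 2) — passing tone; G4 (beat 6) — appoggiatura.

The harmony at that moment is G minor triad (G, Bb, D); A4 is not a chord tone.
It is approached by step up from G4 and left by step up to Bb4.
Step in, step out in the same direction — a passing tone.
The harmony at that moment is F major triad (F, A, C); G4 is not a chord tone.
It is approached by leap up from C4 and left by step down to F4.
Leap in, step out — an appoggiatura.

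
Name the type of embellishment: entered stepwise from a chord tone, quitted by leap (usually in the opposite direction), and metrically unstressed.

Approach: by step. Departure: by leap. Metric position: weak.
Step in, leap out, from a weak position — an escape tone (échappée). (It is the mirror image of the appoggiatura, which leaps in and steps out on a strong beat.)

Escape tone.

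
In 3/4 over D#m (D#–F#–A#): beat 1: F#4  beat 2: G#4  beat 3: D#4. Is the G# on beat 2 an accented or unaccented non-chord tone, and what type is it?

Unaccented escape tone.

The harmony at that moment is D# minor triad (D#, F#, A#); G#4 is not a chord tone.
It is approached by step up from F#4 and left by leap down to D#4.
Step in, leap out — an escape tone.
It falls on a weak beat, so it is unaccented.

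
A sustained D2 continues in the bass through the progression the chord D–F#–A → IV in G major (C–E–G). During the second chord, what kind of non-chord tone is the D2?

Pedal tone (pedal point).

The harmony at that moment is C major triad (C, E, G); D2 is not a chord tone.
It is held over (the same pitch as the preceding D2) and then sustained as the same pitch into the next harmony.
Sustained through a change of harmony — a pedal tone.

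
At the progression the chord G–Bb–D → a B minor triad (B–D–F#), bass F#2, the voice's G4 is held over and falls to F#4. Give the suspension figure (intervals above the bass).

At the second chord the bass is F#2. The suspended G4 lies a ninth above the bass; after resolving down by step to F#4, the interval above the bass becomes an octave.
Suspension figures are named by those two intervals: 9–8.

9–8 suspension.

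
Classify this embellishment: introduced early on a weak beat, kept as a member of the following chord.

Approach: ahead of the chord change (typically by step), so it is dissonant against the current harmony. Departure: none — the same pitch is restated or held and is a chord tone of the new harmony.
Dissonant first, consonant once the harmony catches up: the note simply arrives early — an anticipation. (The reverse timing, consonant first and dissonant after the change, would be a suspension or retardation.)

Anticipation.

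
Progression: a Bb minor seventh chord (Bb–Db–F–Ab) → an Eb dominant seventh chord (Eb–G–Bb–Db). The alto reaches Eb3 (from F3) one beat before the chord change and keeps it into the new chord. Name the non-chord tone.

The harmony at that moment is Bb minor seventh chord (Bb, Db, F, Ab); Eb3 is not a chord tone.
It is approached by step down from F3 and then sustained as the same pitch into the next harmony.
Arriving early and becoming a chord tone when the harmony changes — an anticipation.

Eb3 is an anticipation.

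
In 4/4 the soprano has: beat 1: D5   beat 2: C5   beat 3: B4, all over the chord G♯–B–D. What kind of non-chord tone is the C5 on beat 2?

Passing tone.

The harmony at that moment is G♯ diminished triad (G♯, B, D); C5 is not a chord tone.
It is approached by step down from D5 and left by step down to B4.
Step in, step out in the same direction — a passing tone.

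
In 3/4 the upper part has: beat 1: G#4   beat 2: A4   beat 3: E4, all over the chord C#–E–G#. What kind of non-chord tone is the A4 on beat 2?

Escape tone.

The harmony at that moment is C# minor triad (C#, E, G#); A4 is not a chord tone.
It is approached by step up from G#4 and left by leap down to E4.
Step in, leap out, on a weak beat — an escape tone.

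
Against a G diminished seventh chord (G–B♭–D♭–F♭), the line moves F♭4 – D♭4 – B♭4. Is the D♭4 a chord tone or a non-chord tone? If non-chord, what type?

Chord tone (the fifth of G diminished seventh chord).

G diminished seventh chord contains G, B♭, D♭, F♭; D♭ is the fifth, so it is a chord tone.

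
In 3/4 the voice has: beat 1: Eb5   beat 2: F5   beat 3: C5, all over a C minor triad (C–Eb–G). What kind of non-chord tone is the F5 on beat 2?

Escape tone.

The harmony at that moment is C minor triad (C, Eb, G); F5 is not a chord tone.
It is approached by step up from Eb5 and left by leap down to C5.
Step in, leap out, on a weak beat — an escape tone.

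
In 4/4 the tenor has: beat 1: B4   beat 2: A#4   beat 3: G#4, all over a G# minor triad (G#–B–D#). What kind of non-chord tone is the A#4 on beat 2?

The harmony at that moment is G# minor triad (G#, B, D#); A#4 is not a chord tone.
It is approached by step down from B4 and left by step down to G#4.
Step in, step out in the same direction — a passing tone.

Passing tone.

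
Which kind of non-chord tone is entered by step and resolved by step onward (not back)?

Approach: by step. Departure: by step, continuing in the same direction.
Stepwise on both sides with no change of direction means the note fills in the space between two different chord tones — a passing tone. (Had it turned back to its starting note it would be a neighbor tone instead.)

Passing tone.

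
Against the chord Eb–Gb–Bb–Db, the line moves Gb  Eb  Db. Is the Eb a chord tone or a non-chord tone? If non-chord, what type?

Eb minor seventh chord contains Eb, Gb, Bb, Db; Eb is the root, so it is a chord tone.

Chord tone (the root of Eb minor seventh chord).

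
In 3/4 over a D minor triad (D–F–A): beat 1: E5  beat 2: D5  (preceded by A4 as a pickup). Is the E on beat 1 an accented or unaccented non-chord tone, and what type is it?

The harmony at that moment is D minor triad (D, F, A); E5 is not a chord tone.
It is approached by leap up from A4 and left by step down to D5.
Leap in, step out — an appoggiatura.
It falls on the downbeat, so it is accented.

Accented appoggiatura.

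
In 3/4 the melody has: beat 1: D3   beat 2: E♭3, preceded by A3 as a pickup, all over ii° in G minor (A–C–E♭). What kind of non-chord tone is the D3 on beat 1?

Appoggiatura.

The harmony at that moment is A diminished triad (A, C, E♭); D3 is not a chord tone.
It is approached by leap down from A3 and left by step up to E♭3.
Leap in, step out, metrically accented — an appoggiatura.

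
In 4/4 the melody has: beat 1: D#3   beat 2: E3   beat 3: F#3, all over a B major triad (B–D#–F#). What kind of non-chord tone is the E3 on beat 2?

Passing tone.

The harmony at that moment is B major triad (B, D#, F#); E3 is not a chord tone.
It is approached by step up from D#3 and left by step up to F#3.
Step in, step out in the same direction — a passing tone.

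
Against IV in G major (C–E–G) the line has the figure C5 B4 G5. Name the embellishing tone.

B4 is an escape tone.

The harmony at that moment is C major triad (C, E, G); B4 is not a chord tone.
It is approached by step down from C5 and left by leap up to G5.
Step in, leap out — an escape tone.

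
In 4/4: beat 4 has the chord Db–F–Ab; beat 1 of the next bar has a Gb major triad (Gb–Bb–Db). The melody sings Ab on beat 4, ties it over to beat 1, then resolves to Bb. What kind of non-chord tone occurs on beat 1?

Retardation.

The harmony at that moment is Gb major triad (Gb, Bb, Db); Ab is not a chord tone.
It is held over (the same pitch as the preceding Ab) and left by step up to Bb.
Held over from the previous chord and resolving up by step — a retardation.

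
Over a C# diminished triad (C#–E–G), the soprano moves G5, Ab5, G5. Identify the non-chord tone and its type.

The harmony at that moment is C# diminished triad (C#, E, G); Ab5 is not a chord tone.
It is approached by step up from G5 and left by step down to G5.
Step away and step back to the same note — a neighbor tone (upper neighbor).

Ab5 is a neighbor tone.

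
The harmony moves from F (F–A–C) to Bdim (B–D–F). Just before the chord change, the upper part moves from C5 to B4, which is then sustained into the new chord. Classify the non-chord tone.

B4 is an anticipation.

The harmony at that moment is F major triad (F, A, C); B4 is not a chord tone.
It is approached by step down from C5 and then sustained as the same pitch into the next harmony.
Arriving early and becoming a chord tone when the harmony changes — an anticipation.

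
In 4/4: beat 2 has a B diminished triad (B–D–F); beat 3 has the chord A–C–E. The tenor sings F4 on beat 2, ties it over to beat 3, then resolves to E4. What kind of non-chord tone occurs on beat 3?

The harmony at that moment is A minor triad (A, C, E); F4 is not a chord tone.
It is held over (the same pitch as the preceding F4) and left by step down to E4.
Held over from the previous chord and resolving down by step — a suspension.

Suspension.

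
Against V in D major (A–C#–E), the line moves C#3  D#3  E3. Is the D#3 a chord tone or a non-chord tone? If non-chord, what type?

The harmony at that moment is A major triad (A, C#, E); D#3 is not a chord tone.
It is approached by step up from C#3 and left by step up to E3.
Step in, step out in the same direction — a passing tone.

Non-chord tone — a passing tone.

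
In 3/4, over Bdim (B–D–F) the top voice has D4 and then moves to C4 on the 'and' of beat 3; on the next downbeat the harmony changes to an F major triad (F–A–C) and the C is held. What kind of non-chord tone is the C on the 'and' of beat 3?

Anticipation.

The harmony at that moment is B diminished triad (B, D, F); C4 is not a chord tone.
It is approached by step down from D4 and then sustained as the same pitch into the next harmony.
Arriving early and becoming a chord tone when the harmony changes — an anticipation.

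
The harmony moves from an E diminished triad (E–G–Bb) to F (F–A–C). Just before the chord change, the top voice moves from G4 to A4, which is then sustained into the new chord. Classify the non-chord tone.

The harmony at that moment is E diminished triad (E, G, Bb); A4 is not a chord tone.
It is approached by step up from G4 and then sustained as the same pitch into the next harmony.
Arriving early and becoming a chord tone when the harmony changes — an anticipation.

A4 is an anticipation.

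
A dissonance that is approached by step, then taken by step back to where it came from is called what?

Approach: by step. Departure: by step in the opposite direction, back to the starting pitch.
Stepwise on both sides but reversing to return to the same chord tone — a neighbor tone. (Had it continued onward in the same direction it would be a passing tone instead.)

Neighbor tone.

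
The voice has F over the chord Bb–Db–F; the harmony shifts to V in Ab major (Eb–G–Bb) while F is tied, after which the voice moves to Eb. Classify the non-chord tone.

F is a suspension.

The harmony at that moment is Eb major triad (Eb, G, Bb); F is not a chord tone.
It is held over (the same pitch as the preceding F) and left by step down to Eb.
Held over from the previous chord and resolving down by step — a suspension.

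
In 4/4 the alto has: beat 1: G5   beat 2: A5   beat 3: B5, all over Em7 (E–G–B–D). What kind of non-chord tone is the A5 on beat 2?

The harmony at that moment is E minor seventh chord (E, G, B, D); A5 is not a chord tone.
It is approached by step up from G5 and left by step up to B5.
Step in, step out in the same direction — a passing tone.

Passing tone.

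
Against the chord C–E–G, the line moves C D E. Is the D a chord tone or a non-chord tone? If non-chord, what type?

Non-chord tone — a passing tone.

The harmony at that moment is C major triad (C, E, G); D is not a chord tone.
It is approached by step up from C and left by step up to E.
Step in, step out in the same direction — a passing tone.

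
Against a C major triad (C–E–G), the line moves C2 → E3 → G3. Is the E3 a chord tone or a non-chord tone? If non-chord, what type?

Chord tone (the third of C major triad).

C major triad contains C, E, G; E is the third, so it is a chord tone.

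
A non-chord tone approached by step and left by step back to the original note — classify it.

Neighbor tone.

Approach: by step. Departure: by step in the opposite direction, back to the starting pitch.
Stepwise on both sides but reversing to return to the same chord tone — a neighbor tone. (Had it continued onward in the same direction it would be a passing tone instead.)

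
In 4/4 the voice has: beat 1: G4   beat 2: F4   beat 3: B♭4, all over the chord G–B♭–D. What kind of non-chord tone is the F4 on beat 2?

The harmony at that moment is G minor triad (G, B♭, D); F4 is not a chord tone.
It is approached by step down from G4 and left by leap up to B♭4.
Step in, leap out, on a weak beat — an escape tone.

Escape tone.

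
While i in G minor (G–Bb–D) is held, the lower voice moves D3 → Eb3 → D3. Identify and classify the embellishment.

The harmony at that moment is G minor triad (G, Bb, D); Eb3 is not a chord tone.
It is approached by step up from D3 and left by step down to D3.
Step away and step back to the same note — a neighbor tone (upper neighbor).

Eb3 is a neighbor tone.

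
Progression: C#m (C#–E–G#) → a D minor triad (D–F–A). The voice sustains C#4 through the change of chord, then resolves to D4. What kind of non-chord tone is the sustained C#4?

C#4 is a retardation.

The harmony at that moment is D minor triad (D, F, A); C#4 is not a chord tone.
It is held over (the same pitch as the preceding C#4) and left by step up to D4.
Held over from the previous chord and resolving up by step — a retardation.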